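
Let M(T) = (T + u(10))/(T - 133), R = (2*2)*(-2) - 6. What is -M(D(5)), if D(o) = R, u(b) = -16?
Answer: -10/49 ≈ -0.20408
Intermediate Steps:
R = -14 (R = 4*(-2) - 6 = -8 - 6 = -14)
D(o) = -14
M(T) = (-16 + T)/(-133 + T) (M(T) = (T - 16)/(T - 133) = (-16 + T)/(-133 + T))
-M(D(5)) = -(-16 - 14)/(-133 - 14) = -(-30)/(-147) = -(-1)*(-30)/147 = -1*10/49 = -10/49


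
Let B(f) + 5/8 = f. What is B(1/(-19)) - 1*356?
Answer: -54215/152 ≈ -356.68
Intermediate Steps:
B(f) = -5/8 + f
B(1/(-19)) - 1*356 = (-5/8 + 1/(-19)) - 1*356 = (-5/8 - 1/19) - 356 = -103/152 - 356 = -54215/152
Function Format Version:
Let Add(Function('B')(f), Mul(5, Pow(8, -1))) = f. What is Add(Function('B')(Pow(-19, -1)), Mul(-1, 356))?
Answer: Rational(-54215, 152) ≈ -356.68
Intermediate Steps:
Function('B')(f) = Add(Rational(-5, 8), f)
Add(Function('B')(Pow(-19, -1)), Mul(-1, 356)) = Add(Add(Rational(-5, 8), Pow(-19, -1)), Mul(-1, 356)) = Add(Add(Rational(-5, 8), Rational(-1, 19)), -356) = Add(Rational(-103, 152), -356) = Rational(-54215, 152)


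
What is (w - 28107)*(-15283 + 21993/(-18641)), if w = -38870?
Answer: 19082577546892/18641 ≈ 1.0237e+9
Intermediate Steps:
(w - 28107)*(-15283 + 21993/(-18641)) = (-38870 - 28107)*(-15283 + 21993/(-18641)) = -66977*(-15283 + 21993*(-1/18641)) = -66977*(-15283 - 21993/18641) = -66977*(-284912396/18641) = 19082577546892/18641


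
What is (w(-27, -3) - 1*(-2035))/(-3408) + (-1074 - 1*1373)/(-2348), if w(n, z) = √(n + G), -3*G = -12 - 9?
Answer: 890299/2000496 - I*√5/1704 ≈ 0.44504 - 0.0013122*I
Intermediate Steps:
G = 7 (G = -(-12 - 9)/3 = -⅓*(-21) = 7)
w(n, z) = √(7 + n) (w(n, z) = √(n + 7) = √(7 + n))
(w(-27, -3) - 1*(-2035))/(-3408) + (-1074 - 1*1373)/(-2348) = (√(7 - 27) - 1*(-2035))/(-3408) + (-1074 - 1*1373)/(-2348) = (√(-20) + 2035)*(-1/3408) + (-1074 - 1373)*(-1/2348) = (2*I*√5 + 2035)*(-1/3408) - 2447*(-1/2348) = (2035 + 2*I*√5)*(-1/3408) + 2447/2348 = (-2035/3408 - I*√5/1704) + 2447/2348 = 890299/2000496 - I*√5/1704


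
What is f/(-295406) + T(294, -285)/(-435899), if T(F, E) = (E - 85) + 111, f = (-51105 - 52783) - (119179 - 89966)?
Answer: 58095102953/128767179994 ≈ 0.45116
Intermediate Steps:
f = -133101 (f = -103888 - 1*29213 = -103888 - 29213 = -133101)
T(F, E) = 26 + E (T(F, E) = (-85 + E) + 111 = 26 + E)
f/(-295406) + T(294, -285)/(-435899) = -133101/(-295406) + (26 - 285)/(-435899) = -133101*(-1/295406) - 259*(-1/435899) = 133101/295406 + 259/435899 = 58095102953/128767179994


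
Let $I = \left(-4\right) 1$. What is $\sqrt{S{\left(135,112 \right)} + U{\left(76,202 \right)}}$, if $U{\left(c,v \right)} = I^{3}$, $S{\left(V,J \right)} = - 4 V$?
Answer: $2 i \sqrt{151} \approx 24.576 i$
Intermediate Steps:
$I = -4$
$U{\left(c,v \right)} = -64$ ($U{\left(c,v \right)} = \left(-4\right)^{3} = -64$)
$\sqrt{S{\left(135,112 \right)} + U{\left(76,202 \right)}} = \sqrt{\left(-4\right) 135 - 64} = \sqrt{-540 - 64} = \sqrt{-604} = 2 i \sqrt{151}$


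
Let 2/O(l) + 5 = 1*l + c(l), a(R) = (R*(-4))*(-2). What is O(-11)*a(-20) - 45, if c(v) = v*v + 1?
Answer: -2545/53 ≈ -48.019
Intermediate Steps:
c(v) = 1 + v² (c(v) = v² + 1 = 1 + v²)
a(R) = 8*R (a(R) = -4*R*(-2) = 8*R)
O(l) = 2/(-4 + l + l²) (O(l) = 2/(-5 + (1*l + (1 + l²))) = 2/(-5 + (l + (1 + l²))) = 2/(-5 + (1 + l + l²)) = 2/(-4 + l + l²))
O(-11)*a(-20) - 45 = (2/(-4 - 11 + (-11)²))*(8*(-20)) - 45 = (2/(-4 - 11 + 121))*(-160) - 45 = (2/106)*(-160) - 45 = (2*(1/106))*(-160) - 45 = (1/53)*(-160) - 45 = -160/53 - 45 = -2545/53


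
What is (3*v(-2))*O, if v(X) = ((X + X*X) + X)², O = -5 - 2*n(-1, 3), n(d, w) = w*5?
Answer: 0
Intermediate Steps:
n(d, w) = 5*w
O = -35 (O = -5 - 10*3 = -5 - 2*15 = -5 - 30 = -35)
v(X) = (X² + 2*X)² (v(X) = ((X + X²) + X)² = (X² + 2*X)²)
(3*v(-2))*O = (3*((-2)²*(2 - 2)²))*(-35) = (3*(4*0²))*(-35) = (3*(4*0))*(-35) = (3*0)*(-35) = 0*(-35) = 0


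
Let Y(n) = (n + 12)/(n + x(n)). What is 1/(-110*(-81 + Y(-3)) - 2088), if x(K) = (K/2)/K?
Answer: 1/7218 ≈ 0.00013854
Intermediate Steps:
x(K) = ½ (x(K) = (K*(½))/K = (K/2)/K = ½)
Y(n) = (12 + n)/(½ + n) (Y(n) = (n + 12)/(n + ½) = (12 + n)/(½ + n))
1/(-110*(-81 + Y(-3)) - 2088) = 1/(-110*(-81 + 2*(12 - 3)/(1 + 2*(-3))) - 2088) = 1/(-110*(-81 + 2*9/(1 - 6)) - 2088) = 1/(-110*(-81 + 2*9/(-5)) - 2088) = 1/(-110*(-81 + 2*(-⅕)*9) - 2088) = 1/(-110*(-81 - 18/5) - 2088) = 1/(-110*(-423/5) - 2088) = 1/(9306 - 2088) = 1/7218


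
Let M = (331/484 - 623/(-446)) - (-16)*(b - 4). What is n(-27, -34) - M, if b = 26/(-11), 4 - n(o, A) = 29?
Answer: 8066561/107932 ≈ 74.737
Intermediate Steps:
n(o, A) = -25 (n(o, A) = 4 - 1*29 = 4 - 29 = -25)
b = -26/11 (b = 26*(-1/11) = -26/11 ≈ -2.3636)
M = -10764861/107932 (M = (331/484 - 623/(-446)) - (-16)*(-26/11 - 4) = (331*(1/484) - 623*(-1/446)) - (-16)*(-70)/11 = (331/484 + 623/446) - 1*1120/11 = 224579/107932 - 1120/11 = -10764861/107932 ≈ -99.737)
n(-27, -34) - M = -25 - 1*(-10764861/107932) = -25 + 10764861/107932 = 8066561/107932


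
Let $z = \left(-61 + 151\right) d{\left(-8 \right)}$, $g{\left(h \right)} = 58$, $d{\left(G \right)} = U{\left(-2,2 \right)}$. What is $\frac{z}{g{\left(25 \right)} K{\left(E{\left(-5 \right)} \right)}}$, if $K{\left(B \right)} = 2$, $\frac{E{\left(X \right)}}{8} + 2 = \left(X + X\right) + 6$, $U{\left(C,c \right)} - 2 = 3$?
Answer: $\frac{225}{58} \approx 3.8793$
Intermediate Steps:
$U{\left(C,c \right)} = 5$ ($U{\left(C,c \right)} = 2 + 3 = 5$)
$E{\left(X \right)} = 32 + 16 X$ ($E{\left(X \right)} = -16 + 8 \left(\left(X + X\right) + 6\right) = -16 + 8 \left(2 X + 6\right) = -16 + 8 \left(6 + 2 X\right) = -16 + \left(48 + 16 X\right) = 32 + 16 X$)
$d{\left(G \right)} = 5$
$z = 450$ ($z = \left(-61 + 151\right) 5 = 90 \cdot 5 = 450$)
$\frac{z}{g{\left(25 \right)} K{\left(E{\left(-5 \right)} \right)}} = \frac{450}{58 \cdot 2} = \frac{450}{116} = 450 \cdot \frac{1}{116} = \frac{225}{58}$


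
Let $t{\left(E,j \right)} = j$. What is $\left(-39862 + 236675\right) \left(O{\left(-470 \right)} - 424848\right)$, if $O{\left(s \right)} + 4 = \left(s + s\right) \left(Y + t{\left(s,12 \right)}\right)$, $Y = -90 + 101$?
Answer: $-87871493736$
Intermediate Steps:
$Y = 11$
$O{\left(s \right)} = -4 + 46 s$ ($O{\left(s \right)} = -4 + \left(s + s\right) \left(11 + 12\right) = -4 + 2 s 23 = -4 + 46 s$)
$\left(-39862 + 236675\right) \left(O{\left(-470 \right)} - 424848\right) = \left(-39862 + 236675\right) \left(\left(-4 + 46 \left(-470\right)\right) - 424848\right) = 196813 \left(\left(-4 - 21620\right) - 424848\right) = 196813 \left(-21624 - 424848\right) = 196813 \left(-446472\right) = -87871493736$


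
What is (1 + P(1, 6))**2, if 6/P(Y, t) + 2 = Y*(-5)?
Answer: 1/49 ≈ 0.020408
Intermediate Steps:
P(Y, t) = 6/(-2 - 5*Y) (P(Y, t) = 6/(-2 + Y*(-5)) = 6/(-2 - 5*Y))
(1 + P(1, 6))**2 = (1 - 6/(2 + 5*1))**2 = (1 - 6/(2 + 5))**2 = (1 - 6/7)**2 = (1/7)**2 = 1/49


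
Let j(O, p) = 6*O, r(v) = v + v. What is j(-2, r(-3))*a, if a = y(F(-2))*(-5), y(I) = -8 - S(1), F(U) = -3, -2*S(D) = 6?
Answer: -300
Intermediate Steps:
r(v) = 2*v
S(D) = -3 (S(D) = -1/2*6 = -3)
y(I) = -5 (y(I) = -8 - 1*(-3) = -8 + 3 = -5)
a = 25 (a = -5*(-5) = 25)
j(-2, r(-3))*a = (6*(-2))*25 = -12*25 = -300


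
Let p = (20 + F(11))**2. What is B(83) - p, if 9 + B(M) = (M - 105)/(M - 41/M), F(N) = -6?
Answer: -702833/3424 ≈ -205.27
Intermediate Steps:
B(M) = -9 + (-105 + M)/(M - 41/M) (B(M) = -9 + (M - 105)/(M - 41/M) = -9 + (-105 + M)/(M - 41/M))
p = 196 (p = (20 - 6)**2 = 14**2 = 196)
B(83) - p = (369 - 105*83 - 8*83**2)/(-41 + 83**2) - 1*196 = (369 - 8715 - 8*6889)/(-41 + 6889) - 196 = (369 - 8715 - 55112)/6848 - 196 = (1/6848)*(-63458) - 196 = -31729/3424 - 196 = -702833/3424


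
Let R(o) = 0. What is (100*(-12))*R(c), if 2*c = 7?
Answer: 0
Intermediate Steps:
c = 7/2 (c = (½)*7 = 7/2 ≈ 3.5000)
(100*(-12))*R(c) = (100*(-12))*0 = -1200*0 = 0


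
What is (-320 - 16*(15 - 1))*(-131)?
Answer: 71264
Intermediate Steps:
(-320 - 16*(15 - 1))*(-131) = (-320 - 16*14)*(-131) = (-320 - 224)*(-131) = -544*(-131) = 71264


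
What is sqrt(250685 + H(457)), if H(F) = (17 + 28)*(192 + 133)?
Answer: sqrt(265310) ≈ 515.08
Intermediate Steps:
H(F) = 14625 (H(F) = 45*325 = 14625)
sqrt(250685 + H(457)) = sqrt(250685 + 14625) = sqrt(265310)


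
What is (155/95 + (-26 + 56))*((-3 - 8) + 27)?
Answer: 9616/19 ≈ 506.11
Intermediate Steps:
(155/95 + (-26 + 56))*((-3 - 8) + 27) = (155*(1/95) + 30)*(-11 + 27) = (31/19 + 30)*16 = (601/19)*16 = 9616/19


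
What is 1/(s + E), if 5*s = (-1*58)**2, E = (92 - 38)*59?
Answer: 5/19294 ≈ 0.00025915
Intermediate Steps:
E = 3186 (E = 54*59 = 3186)
s = 3364/5 (s = (-1*58)**2/5 = (1/5)*(-58)**2 = (1/5)*3364 = 3364/5 ≈ 672.80)
1/(s + E) = 1/(3364/5 + 3186) = 1/(19294/5) = 5/19294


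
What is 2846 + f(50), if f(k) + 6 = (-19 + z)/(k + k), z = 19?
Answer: 2840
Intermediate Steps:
f(k) = -6 (f(k) = -6 + (-19 + 19)/(k + k) = -6 + 0/((2*k)) = -6 + 0*(1/(2*k)) = -6 + 0 = -6)
2846 + f(50) = 2846 - 6 = 2840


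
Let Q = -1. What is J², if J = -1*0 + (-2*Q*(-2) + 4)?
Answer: 0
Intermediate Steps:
J = 0 (J = -1*0 + (-(-2)*(-2) + 4) = 0 + (-2*2 + 4) = 0 + (-4 + 4) = 0 + 0 = 0)
J² = 0² = 0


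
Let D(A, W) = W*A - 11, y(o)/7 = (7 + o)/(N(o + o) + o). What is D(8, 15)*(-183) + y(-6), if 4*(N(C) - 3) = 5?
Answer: -19951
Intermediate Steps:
N(C) = 17/4 (N(C) = 3 + (¼)*5 = 3 + 5/4 = 17/4)
y(o) = 7*(7 + o)/(17/4 + o) (y(o) = 7*((7 + o)/(17/4 + o)) = 7*(7 + o)/(17/4 + o))
D(A, W) = -11 + A*W (D(A, W) = A*W - 11 = -11 + A*W)
D(8, 15)*(-183) + y(-6) = (-11 + 8*15)*(-183) + 28*(7 - 6)/(17 + 4*(-6)) = (-11 + 120)*(-183) + 28*1/(17 - 24) = 109*(-183) + 28*1/(-7) = -19947 + 28*(-⅐)*1 = -19947 - 4 = -19951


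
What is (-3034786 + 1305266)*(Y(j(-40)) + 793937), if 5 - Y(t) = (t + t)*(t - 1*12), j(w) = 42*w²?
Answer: 15616308685176160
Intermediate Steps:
Y(t) = 5 - 2*t*(-12 + t) (Y(t) = 5 - (t + t)*(t - 1*12) = 5 - 2*t*(t - 12) = 5 - 2*t*(-12 + t))
(-3034786 + 1305266)*(Y(j(-40)) + 793937) = (-3034786 + 1305266)*((5 - 2*(42*(-40)²)² + 24*(42*(-40)²)) + 793937) = -1729520*((5 - 2*(42*1600)² + 24*(42*1600)) + 793937) = -1729520*((5 - 2*67200² + 24*67200) + 793937) = -1729520*((5 - 2*4515840000 + 1612800) + 793937) = -1729520*((5 - 9031680000 + 1612800) + 793937) = -1729520*(-9030067195 + 793937) = -1729520*(-9029273258) = 15616308685176160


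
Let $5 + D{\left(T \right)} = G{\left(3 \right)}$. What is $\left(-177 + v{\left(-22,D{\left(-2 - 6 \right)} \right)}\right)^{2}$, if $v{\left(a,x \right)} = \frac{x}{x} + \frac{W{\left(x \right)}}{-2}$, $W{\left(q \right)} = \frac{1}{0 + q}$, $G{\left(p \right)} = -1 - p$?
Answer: $\frac{10029889}{324} \approx 30956.0$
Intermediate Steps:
$W{\left(q \right)} = \frac{1}{q}$
$D{\left(T \right)} = -9$ ($D{\left(T \right)} = -5 - 4 = -9$)
$v{\left(a,x \right)} = 1 - \frac{1}{2 x}$ ($v{\left(a,x \right)} = \frac{x}{x} + \frac{1}{x \left(-2\right)} = 1 + \frac{1}{x} \left(- \frac{1}{2}\right) = 1 - \frac{1}{2 x}$)
$\left(-177 + v{\left(-22,D{\left(-2 - 6 \right)} \right)}\right)^{2} = \left(-177 + \frac{- \frac{1}{2} - 9}{-9}\right)^{2} = \left(-177 - - \frac{19}{18}\right)^{2} = \left(-177 + \frac{19}{18}\right)^{2} = \left(- \frac{3167}{18}\right)^{2} = \frac{10029889}{324}$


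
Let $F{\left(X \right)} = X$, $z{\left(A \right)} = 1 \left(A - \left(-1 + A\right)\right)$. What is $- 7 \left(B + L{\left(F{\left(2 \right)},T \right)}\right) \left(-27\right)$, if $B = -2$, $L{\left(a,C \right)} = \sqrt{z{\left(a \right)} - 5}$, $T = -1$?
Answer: $-378 + 378 i \approx -378.0 + 378.0 i$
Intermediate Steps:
$z{\left(A \right)} = 1$ ($z{\left(A \right)} = 1 \cdot 1 = 1$)
$L{\left(a,C \right)} = 2 i$ ($L{\left(a,C \right)} = \sqrt{1 - 5} = \sqrt{-4} = 2 i$)
$- 7 \left(B + L{\left(F{\left(2 \right)},T \right)}\right) \left(-27\right) = - 7 \left(-2 + 2 i\right) \left(-27\right) = \left(14 - 14 i\right) \left(-27\right) = -378 + 378 i$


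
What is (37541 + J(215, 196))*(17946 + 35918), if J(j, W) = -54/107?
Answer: 216362692712/107 ≈ 2.0221e+9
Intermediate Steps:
J(j, W) = -54/107 (J(j, W) = -54*1/107 = -54/107)
(37541 + J(215, 196))*(17946 + 35918) = (37541 - 54/107)*(17946 + 35918) = (4016833/107)*53864 = 216362692712/107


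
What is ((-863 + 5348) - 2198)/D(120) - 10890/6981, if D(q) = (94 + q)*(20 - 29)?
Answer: -12313229/4481802 ≈ -2.7474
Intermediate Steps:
D(q) = -846 - 9*q (D(q) = (94 + q)*(-9) = -846 - 9*q)
((-863 + 5348) - 2198)/D(120) - 10890/6981 = ((-863 + 5348) - 2198)/(-846 - 9*120) - 10890/6981 = (4485 - 2198)/(-846 - 1080) - 10890*1/6981 = 2287/(-1926) - 3630/2327 = 2287*(-1/1926) - 3630/2327 = -2287/1926 - 3630/2327 = -12313229/4481802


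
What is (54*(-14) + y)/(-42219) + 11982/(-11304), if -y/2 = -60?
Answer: -9234791/8837844 ≈ -1.0449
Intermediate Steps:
y = 120 (y = -2*(-60) = 120)
(54*(-14) + y)/(-42219) + 11982/(-11304) = (54*(-14) + 120)/(-42219) + 11982/(-11304) = (-756 + 120)*(-1/42219) + 11982*(-1/11304) = -636*(-1/42219) - 1997/1884 = 212/14073 - 1997/1884 = -9234791/8837844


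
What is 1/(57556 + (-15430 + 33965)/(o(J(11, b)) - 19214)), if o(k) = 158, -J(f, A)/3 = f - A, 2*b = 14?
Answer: 19056/1096768601 ≈ 1.7375e-5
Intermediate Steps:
b = 7 (b = (½)*14 = 7)
J(f, A) = -3*f + 3*A (J(f, A) = -3*(f - A) = -3*f + 3*A)
1/(57556 + (-15430 + 33965)/(o(J(11, b)) - 19214)) = 1/(57556 + (-15430 + 33965)/(158 - 19214)) = 1/(57556 + 18535/(-19056)) = 1/(57556 + 18535*(-1/19056)) = 1/(57556 - 18535/19056) = 1/(1096768601/19056) = 19056/1096768601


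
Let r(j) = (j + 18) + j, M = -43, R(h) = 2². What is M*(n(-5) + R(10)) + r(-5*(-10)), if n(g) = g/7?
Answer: -163/7 ≈ -23.286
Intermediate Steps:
R(h) = 4
r(j) = 18 + 2*j (r(j) = (18 + j) + j = 18 + 2*j)
n(g) = g/7 (n(g) = g*(⅐) = g/7)
M*(n(-5) + R(10)) + r(-5*(-10)) = -43*((⅐)*(-5) + 4) + (18 + 2*(-5*(-10))) = -43*(-5/7 + 4) + (18 + 2*50) = -43*23/7 + (18 + 100) = -989/7 + 118 = -163/7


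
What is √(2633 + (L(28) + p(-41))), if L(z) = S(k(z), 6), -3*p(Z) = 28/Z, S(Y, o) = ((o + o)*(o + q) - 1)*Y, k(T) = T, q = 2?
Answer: √80081241/123 ≈ 72.755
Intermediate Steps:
S(Y, o) = Y*(-1 + 2*o*(2 + o)) (S(Y, o) = ((o + o)*(o + 2) - 1)*Y = ((2*o)*(2 + o) - 1)*Y = (2*o*(2 + o) - 1)*Y = (-1 + 2*o*(2 + o))*Y = Y*(-1 + 2*o*(2 + o)))
p(Z) = -28/(3*Z)
L(z) = 95*z (L(z) = z*(-1 + 2*6² + 4*6) = z*(-1 + 2*36 + 24) = z*(-1 + 72 + 24) = z*95 = 95*z)
√(2633 + (L(28) + p(-41))) = √(2633 + (95*28 - 28/3/(-41))) = √(2633 + (2660 - 28/3*(-1/41))) = √(2633 + (2660 + 28/123)) = √(2633 + 327208/123) = √(651067/123) = √80081241/123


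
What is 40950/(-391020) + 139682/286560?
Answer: 51052171/133393680 ≈ 0.38272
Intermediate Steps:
40950/(-391020) + 139682/286560 = 40950*(-1/391020) + 139682*(1/286560) = -195/1862 + 69841/143280 = 51052171/133393680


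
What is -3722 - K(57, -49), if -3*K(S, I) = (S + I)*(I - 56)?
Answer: -4002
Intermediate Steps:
K(S, I) = -(-56 + I)*(I + S)/3 (K(S, I) = -(S + I)*(I - 56)/3 = -(I + S)*(-56 + I)/3 = -(-56 + I)*(I + S)/3)
-3722 - K(57, -49) = -3722 - (-⅓*(-49)² + (56/3)*(-49) + (56/3)*57 - ⅓*(-49)*57) = -3722 - (-⅓*2401 - 2744/3 + 1064 + 931) = -3722 - (-2401/3 - 2744/3 + 1064 + 931) = -3722 - 1*280 = -3722 - 280 = -4002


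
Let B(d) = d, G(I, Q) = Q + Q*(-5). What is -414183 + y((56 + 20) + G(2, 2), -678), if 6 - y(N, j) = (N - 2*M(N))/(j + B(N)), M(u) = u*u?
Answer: -25265715/61 ≈ -4.1419e+5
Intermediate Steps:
M(u) = u²
G(I, Q) = -4*Q (G(I, Q) = Q - 5*Q = -4*Q)
y(N, j) = 6 - (N - 2*N²)/(N + j) (y(N, j) = 6 - (N - 2*N²)/(j + N) = 6 - (N - 2*N²)/(N + j))
-414183 + y((56 + 20) + G(2, 2), -678) = -414183 + (2*((56 + 20) - 4*2)² + 5*((56 + 20) - 4*2) + 6*(-678))/(((56 + 20) - 4*2) - 678) = -414183 + (2*(76 - 8)² + 5*(76 - 8) - 4068)/((76 - 8) - 678) = -414183 + (2*68² + 5*68 - 4068)/(68 - 678) = -414183 + (2*4624 + 340 - 4068)/(-610) = -414183 - (9248 + 340 - 4068)/610 = -414183 - 1/610*5520 = -414183 - 552/61 = -25265715/61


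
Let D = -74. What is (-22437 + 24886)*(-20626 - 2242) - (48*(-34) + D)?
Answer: -56002026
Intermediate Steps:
(-22437 + 24886)*(-20626 - 2242) - (48*(-34) + D) = (-22437 + 24886)*(-20626 - 2242) - (48*(-34) - 74) = 2449*(-22868) - (-1632 - 74) = -56003732 - 1*(-1706) = -56003732 + 1706 = -56002026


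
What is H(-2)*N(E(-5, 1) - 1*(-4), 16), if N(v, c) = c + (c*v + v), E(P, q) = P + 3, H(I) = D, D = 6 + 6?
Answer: 600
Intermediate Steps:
D = 12
H(I) = 12
E(P, q) = 3 + P
N(v, c) = c + v + c*v (N(v, c) = c + (v + c*v) = c + v + c*v)
H(-2)*N(E(-5, 1) - 1*(-4), 16) = 12*(16 + ((3 - 5) - 1*(-4)) + 16*((3 - 5) - 1*(-4))) = 12*(16 + (-2 + 4) + 16*(-2 + 4)) = 12*(16 + 2 + 16*2) = 12*(16 + 2 + 32) = 12*50 = 600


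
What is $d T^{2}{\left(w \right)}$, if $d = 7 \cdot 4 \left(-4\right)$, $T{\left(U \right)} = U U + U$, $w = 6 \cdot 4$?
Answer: $-40320000$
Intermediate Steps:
$w = 24$
$T{\left(U \right)} = U + U^{2}$ ($T{\left(U \right)} = U^{2} + U = U + U^{2}$)
$d = -112$ ($d = 28 \left(-4\right) = -112$)
$d T^{2}{\left(w \right)} = - 112 \left(24 \left(1 + 24\right)\right)^{2} = - 112 \left(24 \cdot 25\right)^{2} = - 112 \cdot 600^{2} = \left(-112\right) 360000 = -40320000$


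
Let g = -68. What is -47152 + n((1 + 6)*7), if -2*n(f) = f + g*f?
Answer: -91021/2 ≈ -45511.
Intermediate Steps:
n(f) = 67*f/2 (n(f) = -(f - 68*f)/2 = -(-67)*f/2 = 67*f/2)
-47152 + n((1 + 6)*7) = -47152 + 67*((1 + 6)*7)/2 = -47152 + 67*(7*7)/2 = -47152 + (67/2)*49 = -47152 + 3283/2 = -91021/2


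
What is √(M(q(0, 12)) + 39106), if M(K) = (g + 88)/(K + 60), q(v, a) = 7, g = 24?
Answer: √175554338/67 ≈ 197.76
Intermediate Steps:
M(K) = 112/(60 + K) (M(K) = (24 + 88)/(K + 60) = 112/(60 + K))
√(M(q(0, 12)) + 39106) = √(112/(60 + 7) + 39106) = √(112/67 + 39106) = √(2620214/67) = √175554338/67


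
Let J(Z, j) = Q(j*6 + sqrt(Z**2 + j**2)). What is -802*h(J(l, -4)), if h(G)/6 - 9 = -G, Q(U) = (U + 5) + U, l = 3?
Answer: -202104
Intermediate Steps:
Q(U) = 5 + 2*U (Q(U) = (5 + U) + U = 5 + 2*U)
J(Z, j) = 5 + 2*sqrt(Z**2 + j**2) + 12*j (J(Z, j) = 5 + 2*(j*6 + sqrt(Z**2 + j**2)) = 5 + 2*(6*j + sqrt(Z**2 + j**2)) = 5 + 2*(sqrt(Z**2 + j**2) + 6*j) = 5 + (2*sqrt(Z**2 + j**2) + 12*j) = 5 + 2*sqrt(Z**2 + j**2) + 12*j)
h(G) = 54 - 6*G (h(G) = 54 + 6*(-G) = 54 - 6*G)
-802*h(J(l, -4)) = -802*(54 - 6*(5 + 2*sqrt(3**2 + (-4)**2) + 12*(-4))) = -802*(54 - 6*(5 + 2*sqrt(9 + 16) - 48)) = -802*(54 - 6*(5 + 2*sqrt(25) - 48)) = -802*(54 - 6*(5 + 2*5 - 48)) = -802*(54 - 6*(5 + 10 - 48)) = -802*(54 - 6*(-33)) = -802*(54 + 198) = -802*252 = -202104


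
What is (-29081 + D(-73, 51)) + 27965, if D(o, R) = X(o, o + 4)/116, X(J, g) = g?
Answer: -129525/116 ≈ -1116.6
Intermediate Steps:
D(o, R) = 1/29 + o/116 (D(o, R) = (o + 4)/116 = (4 + o)*(1/116) = 1/29 + o/116)
(-29081 + D(-73, 51)) + 27965 = (-29081 + (1/29 + (1/116)*(-73))) + 27965 = (-29081 + (1/29 - 73/116)) + 27965 = (-29081 - 69/116) + 27965 = -3373465/116 + 27965 = -129525/116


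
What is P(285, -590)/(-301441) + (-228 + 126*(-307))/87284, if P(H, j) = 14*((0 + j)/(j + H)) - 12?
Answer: -357776764595/802484775442 ≈ -0.44584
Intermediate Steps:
P(H, j) = -12 + 14*j/(H + j) (P(H, j) = 14*(j/(H + j)) - 12 = 14*j/(H + j) - 12 = -12 + 14*j/(H + j))
P(285, -590)/(-301441) + (-228 + 126*(-307))/87284 = (2*(-590 - 6*285)/(285 - 590))/(-301441) + (-228 + 126*(-307))/87284 = (2*(-590 - 1710)/(-305))*(-1/301441) + (-228 - 38682)*(1/87284) = (2*(-1/305)*(-2300))*(-1/301441) - 38910*1/87284 = (920/61)*(-1/301441) - 19455/43642 = -920/18387901 - 19455/43642 = -357776764595/802484775442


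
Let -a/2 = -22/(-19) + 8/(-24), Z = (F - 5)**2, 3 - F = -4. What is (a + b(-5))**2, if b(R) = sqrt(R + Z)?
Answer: 5587/3249 - 188*I/57 ≈ 1.7196 - 3.2982*I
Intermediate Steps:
F = 7 (F = 3 - 1*(-4) = 3 + 4 = 7)
Z = 4 (Z = (7 - 5)**2 = 2**2 = 4)
b(R) = sqrt(4 + R) (b(R) = sqrt(R + 4) = sqrt(4 + R))
a = -94/57 (a = -2*(-22/(-19) + 8/(-24)) = -2*(-22*(-1/19) + 8*(-1/24)) = -2*(22/19 - 1/3) = -2*47/57 = -94/57 ≈ -1.6491)
(a + b(-5))**2 = (-94/57 + sqrt(4 - 5))**2 = (-94/57 + sqrt(-1))**2 = (-94/57 + I)**2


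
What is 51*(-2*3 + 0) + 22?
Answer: -284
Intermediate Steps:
51*(-2*3 + 0) + 22 = 51*(-6 + 0) + 22 = 51*(-6) + 22 = -306 + 22 = -284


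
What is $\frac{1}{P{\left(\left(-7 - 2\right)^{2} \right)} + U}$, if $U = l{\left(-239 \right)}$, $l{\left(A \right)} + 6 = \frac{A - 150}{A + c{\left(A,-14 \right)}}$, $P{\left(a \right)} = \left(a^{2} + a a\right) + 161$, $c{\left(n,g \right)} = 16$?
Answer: $\frac{223}{2961160} \approx 7.5308 \cdot 10^{-5}$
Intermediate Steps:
$P{\left(a \right)} = 161 + 2 a^{2}$ ($P{\left(a \right)} = \left(a^{2} + a^{2}\right) + 161 = 2 a^{2} + 161 = 161 + 2 a^{2}$)
$l{\left(A \right)} = -6 + \frac{-150 + A}{16 + A}$ ($l{\left(A \right)} = -6 + \frac{A - 150}{A + 16} = -6 + \frac{-150 + A}{16 + A}$)
$U = - \frac{949}{223}$ ($U = \frac{-246 - -1195}{16 - 239} = \frac{-246 + 1195}{-223} = \left(- \frac{1}{223}\right) 949 = - \frac{949}{223} \approx -4.2556$)
$\frac{1}{P{\left(\left(-7 - 2\right)^{2} \right)} + U} = \frac{1}{\left(161 + 2 \left(\left(-7 - 2\right)^{2}\right)^{2}\right) - \frac{949}{223}} = \frac{1}{\left(161 + 2 \left(\left(-9\right)^{2}\right)^{2}\right) - \frac{949}{223}} = \frac{1}{\left(161 + 2 \cdot 81^{2}\right) - \frac{949}{223}} = \frac{1}{\left(161 + 2 \cdot 6561\right) - \frac{949}{223}} = \frac{1}{\left(161 + 13122\right) - \frac{949}{223}} = \frac{1}{13283 - \frac{949}{223}} = \frac{1}{\frac{2961160}{223}} = \frac{223}{2961160}$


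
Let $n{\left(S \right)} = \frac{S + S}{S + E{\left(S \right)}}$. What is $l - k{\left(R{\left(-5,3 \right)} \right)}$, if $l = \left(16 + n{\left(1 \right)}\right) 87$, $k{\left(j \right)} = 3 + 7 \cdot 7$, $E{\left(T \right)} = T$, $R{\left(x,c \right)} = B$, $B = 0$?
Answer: $1427$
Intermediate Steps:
$R{\left(x,c \right)} = 0$
$k{\left(j \right)} = 52$ ($k{\left(j \right)} = 3 + 49 = 52$)
$n{\left(S \right)} = 1$ ($n{\left(S \right)} = \frac{S + S}{S + S} = \frac{2 S}{2 S} = 2 S \frac{1}{2 S} = 1$)
$l = 1479$ ($l = \left(16 + 1\right) 87 = 17 \cdot 87 = 1479$)
$l - k{\left(R{\left(-5,3 \right)} \right)} = 1479 - 52 = 1427$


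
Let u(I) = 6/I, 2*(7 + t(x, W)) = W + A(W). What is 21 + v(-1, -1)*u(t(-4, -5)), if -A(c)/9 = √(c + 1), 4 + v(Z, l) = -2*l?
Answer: 14841/685 - 432*I/685 ≈ 21.666 - 0.63066*I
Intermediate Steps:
v(Z, l) = -4 - 2*l
A(c) = -9*√(1 + c) (A(c) = -9*√(c + 1) = -9*√(1 + c))
t(x, W) = -7 + W/2 - 9*√(1 + W)/2 (t(x, W) = -7 + (W - 9*√(1 + W))/2 = -7 + (W/2 - 9*√(1 + W)/2) = -7 + W/2 - 9*√(1 + W)/2)
21 + v(-1, -1)*u(t(-4, -5)) = 21 + (-4 - 2*(-1))*(6/(-7 + (½)*(-5) - 9*√(1 - 5)/2)) = 21 + (-4 + 2)*(6/(-7 - 5/2 - 9*I)) = 21 - 12/(-7 - 5/2 - 9*I) = 21 - 12/(-19/2 - 9*I) = 21 - 12*4*(-19/2 + 9*I)/685 = 21 - 48*(-19/2 + 9*I)/685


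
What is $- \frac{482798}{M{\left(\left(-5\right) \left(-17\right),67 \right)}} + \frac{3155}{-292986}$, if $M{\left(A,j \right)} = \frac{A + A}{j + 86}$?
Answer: $- \frac{636538762501}{1464930} \approx -4.3452 \cdot 10^{5}$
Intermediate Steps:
$M{\left(A,j \right)} = \frac{2 A}{86 + j}$
$- \frac{482798}{M{\left(\left(-5\right) \left(-17\right),67 \right)}} + \frac{3155}{-292986} = - \frac{482798}{2 \left(\left(-5\right) \left(-17\right)\right) \frac{1}{86 + 67}} + \frac{3155}{-292986} = - \frac{482798}{2 \cdot 85 \cdot \frac{1}{153}} + 3155 \left(- \frac{1}{292986}\right) = - \frac{482798}{2 \cdot 85 \cdot \frac{1}{153}} - \frac{3155}{292986} = - \frac{482798}{\frac{10}{9}} - \frac{3155}{292986} = \left(-482798\right) \frac{9}{10} - \frac{3155}{292986} = - \frac{2172591}{5} - \frac{3155}{292986} = - \frac{636538762501}{1464930}$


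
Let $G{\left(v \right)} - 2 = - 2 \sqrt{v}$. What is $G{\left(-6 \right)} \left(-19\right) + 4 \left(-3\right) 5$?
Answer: $-98 + 38 i \sqrt{6} \approx -98.0 + 93.081 i$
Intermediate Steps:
$G{\left(v \right)} = 2 - 2 \sqrt{v}$
$G{\left(-6 \right)} \left(-19\right) + 4 \left(-3\right) 5 = \left(2 - 2 \sqrt{-6}\right) \left(-19\right) + 4 \left(-3\right) 5 = \left(2 - 2 i \sqrt{6}\right) \left(-19\right) - 60 = \left(-38 + 38 i \sqrt{6}\right) - 60 = -98 + 38 i \sqrt{6}$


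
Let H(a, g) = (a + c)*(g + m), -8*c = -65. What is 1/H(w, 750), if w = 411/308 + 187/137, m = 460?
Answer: 3836/50242005 ≈ 7.6350e-5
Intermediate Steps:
c = 65/8 (c = -⅛*(-65) = 65/8 ≈ 8.1250)
w = 113903/42196 (w = 411*(1/308) + 187*(1/137) = 411/308 + 187/137 = 113903/42196 ≈ 2.6994)
H(a, g) = (460 + g)*(65/8 + a) (H(a, g) = (a + 65/8)*(g + 460) = (65/8 + a)*(460 + g) = (460 + g)*(65/8 + a))
1/H(w, 750) = 1/(7475/2 + 460*(113903/42196) + (65/8)*750 + (113903/42196)*750) = 1/(7475/2 + 13098845/10549 + 24375/4 + 42713625/21098) = 1/(50242005/3836) = 3836/50242005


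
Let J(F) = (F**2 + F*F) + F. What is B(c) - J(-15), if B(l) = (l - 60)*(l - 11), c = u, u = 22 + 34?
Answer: -615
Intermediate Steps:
J(F) = F + 2*F**2 (J(F) = (F**2 + F**2) + F = 2*F**2 + F = F + 2*F**2)
u = 56
c = 56
B(l) = (-60 + l)*(-11 + l)
B(c) - J(-15) = (660 + 56**2 - 71*56) - (-15)*(1 + 2*(-15)) = (660 + 3136 - 3976) - (-15)*(1 - 30) = -180 - (-15)*(-29) = -180 - 1*435 = -180 - 435 = -615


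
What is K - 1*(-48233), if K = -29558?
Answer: 18675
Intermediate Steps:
K - 1*(-48233) = -29558 - 1*(-48233) = -29558 + 48233 = 18675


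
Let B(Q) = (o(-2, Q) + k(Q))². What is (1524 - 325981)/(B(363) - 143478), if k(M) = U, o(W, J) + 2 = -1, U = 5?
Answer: 324457/143474 ≈ 2.2614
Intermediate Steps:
o(W, J) = -3 (o(W, J) = -2 - 1 = -3)
k(M) = 5
B(Q) = 4 (B(Q) = (-3 + 5)² = 2² = 4)
(1524 - 325981)/(B(363) - 143478) = (1524 - 325981)/(4 - 143478) = -324457/(-143474) = -324457*(-1/143474) = 324457/143474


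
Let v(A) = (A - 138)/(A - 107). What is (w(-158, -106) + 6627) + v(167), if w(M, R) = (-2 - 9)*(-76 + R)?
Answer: 517769/60 ≈ 8629.5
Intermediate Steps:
v(A) = (-138 + A)/(-107 + A)
w(M, R) = 836 - 11*R (w(M, R) = -11*(-76 + R) = 836 - 11*R)
(w(-158, -106) + 6627) + v(167) = ((836 - 11*(-106)) + 6627) + (-138 + 167)/(-107 + 167) = ((836 + 1166) + 6627) + 29/60 = (2002 + 6627) + (1/60)*29 = 8629 + 29/60 = 517769/60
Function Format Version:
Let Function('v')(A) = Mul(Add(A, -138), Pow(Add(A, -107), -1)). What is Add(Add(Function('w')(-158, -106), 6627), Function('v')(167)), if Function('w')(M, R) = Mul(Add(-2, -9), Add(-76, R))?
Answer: Rational(517769, 60) ≈ 8629.5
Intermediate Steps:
Function('v')(A) = Mul(Pow(Add(-107, A), -1), Add(-138, A)) (Function('v')(A) = Mul(Add(-138, A), Pow(Add(-107, A), -1)) = Mul(Pow(Add(-107, A), -1), Add(-138, A)))
Function('w')(M, R) = Add(836, Mul(-11, R)) (Function('w')(M, R) = Mul(-11, Add(-76, R)) = Add(836, Mul(-11, R)))
Add(Add(Function('w')(-158, -106), 6627), Function('v')(167)) = Add(Add(Add(836, Mul(-11, -106)), 6627), Mul(Pow(Add(-107, 167), -1), Add(-138, 167))) = Add(Add(Add(836, 1166), 6627), Mul(Pow(60, -1), 29)) = Add(Add(2002, 6627), Mul(Rational(1, 60), 29)) = Add(8629, Rational(29, 60)) = Rational(517769, 60)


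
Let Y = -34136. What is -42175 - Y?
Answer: -8039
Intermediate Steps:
-42175 - Y = -42175 - 1*(-34136) = -42175 + 34136 = -8039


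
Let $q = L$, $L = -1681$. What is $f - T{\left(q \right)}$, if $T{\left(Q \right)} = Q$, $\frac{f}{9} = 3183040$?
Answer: $28649041$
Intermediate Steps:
$f = 28647360$ ($f = 9 \cdot 3183040 = 28647360$)
$q = -1681$
$f - T{\left(q \right)} = 28647360 - -1681 = 28647360 + 1681 = 28649041$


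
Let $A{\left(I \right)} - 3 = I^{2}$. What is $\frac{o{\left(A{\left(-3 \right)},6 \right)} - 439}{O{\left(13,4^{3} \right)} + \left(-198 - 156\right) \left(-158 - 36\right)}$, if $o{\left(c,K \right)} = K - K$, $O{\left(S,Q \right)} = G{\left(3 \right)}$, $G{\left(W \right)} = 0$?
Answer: $- \frac{439}{68676} \approx -0.0063923$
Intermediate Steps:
$O{\left(S,Q \right)} = 0$
$A{\left(I \right)} = 3 + I^{2}$
$o{\left(c,K \right)} = 0$
$\frac{o{\left(A{\left(-3 \right)},6 \right)} - 439}{O{\left(13,4^{3} \right)} + \left(-198 - 156\right) \left(-158 - 36\right)} = \frac{0 - 439}{0 + \left(-198 - 156\right) \left(-158 - 36\right)} = - \frac{439}{0 - -68676} = - \frac{439}{0 + 68676} = - \frac{439}{68676}$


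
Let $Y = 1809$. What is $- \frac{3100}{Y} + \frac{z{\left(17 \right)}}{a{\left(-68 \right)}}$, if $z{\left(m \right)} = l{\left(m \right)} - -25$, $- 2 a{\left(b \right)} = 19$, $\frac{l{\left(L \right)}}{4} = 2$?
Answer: $- \frac{178294}{34371} \approx -5.1873$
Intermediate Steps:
$l{\left(L \right)} = 8$ ($l{\left(L \right)} = 4 \cdot 2 = 8$)
$a{\left(b \right)} = - \frac{19}{2}$ ($a{\left(b \right)} = \left(- \frac{1}{2}\right) 19 = - \frac{19}{2}$)
$z{\left(m \right)} = 33$ ($z{\left(m \right)} = 8 - -25 = 8 + 25 = 33$)
$- \frac{3100}{Y} + \frac{z{\left(17 \right)}}{a{\left(-68 \right)}} = - \frac{3100}{1809} + \frac{33}{- \frac{19}{2}} = \left(-3100\right) \frac{1}{1809} + 33 \left(- \frac{2}{19}\right) = - \frac{3100}{1809} - \frac{66}{19} = - \frac{178294}{34371}$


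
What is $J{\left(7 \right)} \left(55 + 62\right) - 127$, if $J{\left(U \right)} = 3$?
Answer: $224$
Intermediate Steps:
$J{\left(7 \right)} \left(55 + 62\right) - 127 = 3 \left(55 + 62\right) - 127 = 3 \cdot 117 - 127 = 351 - 127 = 224$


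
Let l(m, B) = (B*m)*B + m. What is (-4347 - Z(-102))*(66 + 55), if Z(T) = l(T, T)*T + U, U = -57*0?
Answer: -13099214007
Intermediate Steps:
l(m, B) = m + m*B² (l(m, B) = m*B² + m = m + m*B²)
U = 0
Z(T) = T²*(1 + T²) (Z(T) = (T*(1 + T²))*T + 0 = T²*(1 + T²) + 0 = T²*(1 + T²))
(-4347 - Z(-102))*(66 + 55) = (-4347 - ((-102)² + (-102)⁴))*(66 + 55) = (-4347 - (10404 + 108243216))*121 = (-4347 - 1*108253620)*121 = (-4347 - 108253620)*121 = -108257967*121 = -13099214007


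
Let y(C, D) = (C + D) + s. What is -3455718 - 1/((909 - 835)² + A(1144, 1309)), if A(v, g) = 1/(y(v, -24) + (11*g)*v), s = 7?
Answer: -311738041781554045/90209340509 ≈ -3.4557e+6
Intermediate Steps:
y(C, D) = 7 + C + D (y(C, D) = (C + D) + 7 = 7 + C + D)
A(v, g) = 1/(-17 + v + 11*g*v) (A(v, g) = 1/((7 + v - 24) + (11*g)*v) = 1/((-17 + v) + 11*g*v) = 1/(-17 + v + 11*g*v))
-3455718 - 1/((909 - 835)² + A(1144, 1309)) = -3455718 - 1/((909 - 835)² + 1/(-17 + 1144 + 11*1309*1144)) = -3455718 - 1/(74² + 1/(-17 + 1144 + 16472456)) = -3455718 - 1/(5476 + 1/16473583) = -3455718 - 1/90209340509/16473583 = -3455718 - 1*16473583/90209340509 = -3455718 - 16473583/90209340509 = -311738041781554045/90209340509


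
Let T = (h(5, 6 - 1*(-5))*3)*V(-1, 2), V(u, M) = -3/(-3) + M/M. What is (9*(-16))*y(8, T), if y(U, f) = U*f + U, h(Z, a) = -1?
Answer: 5760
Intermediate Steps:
V(u, M) = 2 (V(u, M) = -3*(-1/3) + 1 = 1 + 1 = 2)
T = -6 (T = -1*3*2 = -3*2 = -6)
y(U, f) = U + U*f
(9*(-16))*y(8, T) = (9*(-16))*(8*(1 - 6)) = -1152*(-5) = -144*(-40) = 5760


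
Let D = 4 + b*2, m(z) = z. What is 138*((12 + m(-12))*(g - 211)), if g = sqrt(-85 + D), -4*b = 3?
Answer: 0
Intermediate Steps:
b = -3/4 (b = -1/4*3 = -3/4 ≈ -0.75000)
D = 5/2 (D = 4 - 3/4*2 = 4 - 3/2 = 5/2 ≈ 2.5000)
g = I*sqrt(330)/2 (g = sqrt(-85 + 5/2) = sqrt(-165/2) = I*sqrt(330)/2 ≈ 9.0829*I)
138*((12 + m(-12))*(g - 211)) = 138*((12 - 12)*(I*sqrt(330)/2 - 211)) = 138*(0*(-211 + I*sqrt(330)/2)) = 138*0 = 0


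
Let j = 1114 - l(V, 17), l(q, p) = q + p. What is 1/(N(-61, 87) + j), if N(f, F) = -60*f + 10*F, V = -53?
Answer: 1/5680 ≈ 0.00017606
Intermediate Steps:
l(q, p) = p + q
j = 1150 (j = 1114 - (17 - 53) = 1114 - 1*(-36) = 1114 + 36 = 1150)
1/(N(-61, 87) + j) = 1/((-60*(-61) + 10*87) + 1150) = 1/((3660 + 870) + 1150) = 1/(4530 + 1150) = 1/5680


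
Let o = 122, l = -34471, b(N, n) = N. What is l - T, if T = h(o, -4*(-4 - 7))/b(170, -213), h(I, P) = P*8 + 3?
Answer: -1172085/34 ≈ -34473.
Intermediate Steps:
h(I, P) = 3 + 8*P (h(I, P) = 8*P + 3 = 3 + 8*P)
T = 71/34 (T = (3 + 8*(-4*(-4 - 7)))/170 = (3 + 8*(-4*(-11)))*(1/170) = (3 + 8*44)*(1/170) = (3 + 352)*(1/170) = 355*(1/170) = 71/34 ≈ 2.0882)
l - T = -34471 - 1*71/34 = -34471 - 71/34 = -1172085/34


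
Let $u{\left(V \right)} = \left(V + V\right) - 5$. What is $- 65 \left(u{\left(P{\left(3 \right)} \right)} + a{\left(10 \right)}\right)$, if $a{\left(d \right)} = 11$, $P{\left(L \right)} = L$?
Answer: $-780$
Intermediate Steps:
$u{\left(V \right)} = -5 + 2 V$ ($u{\left(V \right)} = 2 V - 5 = -5 + 2 V$)
$- 65 \left(u{\left(P{\left(3 \right)} \right)} + a{\left(10 \right)}\right) = - 65 \left(\left(-5 + 2 \cdot 3\right) + 11\right) = - 65 \left(\left(-5 + 6\right) + 11\right) = - 65 \left(1 + 11\right) = \left(-65\right) 12 = -780$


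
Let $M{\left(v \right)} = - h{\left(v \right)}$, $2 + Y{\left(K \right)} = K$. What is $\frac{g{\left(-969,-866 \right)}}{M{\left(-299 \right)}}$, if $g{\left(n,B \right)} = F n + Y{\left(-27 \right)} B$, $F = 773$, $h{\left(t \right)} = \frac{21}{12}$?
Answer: $\frac{2895692}{7} \approx 4.1367 \cdot 10^{5}$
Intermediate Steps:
$h{\left(t \right)} = \frac{7}{4}$ ($h{\left(t \right)} = 21 \cdot \frac{1}{12} = \frac{7}{4}$)
$Y{\left(K \right)} = -2 + K$
$M{\left(v \right)} = - \frac{7}{4}$ ($M{\left(v \right)} = \left(-1\right) \frac{7}{4} = - \frac{7}{4}$)
$g{\left(n,B \right)} = - 29 B + 773 n$ ($g{\left(n,B \right)} = 773 n + \left(-2 - 27\right) B = 773 n - 29 B = - 29 B + 773 n$)
$\frac{g{\left(-969,-866 \right)}}{M{\left(-299 \right)}} = \frac{\left(-29\right) \left(-866\right) + 773 \left(-969\right)}{- \frac{7}{4}} = \left(25114 - 749037\right) \left(- \frac{4}{7}\right) = \left(-723923\right) \left(- \frac{4}{7}\right) = \frac{2895692}{7}$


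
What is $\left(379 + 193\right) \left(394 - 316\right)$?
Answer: $44616$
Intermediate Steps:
$\left(379 + 193\right) \left(394 - 316\right) = 572 \cdot 78 = 44616$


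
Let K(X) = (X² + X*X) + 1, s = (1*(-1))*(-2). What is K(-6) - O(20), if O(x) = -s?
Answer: 75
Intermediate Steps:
s = 2 (s = -1*(-2) = 2)
K(X) = 1 + 2*X² (K(X) = (X² + X²) + 1 = 2*X² + 1 = 1 + 2*X²)
O(x) = -2 (O(x) = -1*2 = -2)
K(-6) - O(20) = (1 + 2*(-6)²) - 1*(-2) = (1 + 2*36) + 2 = (1 + 72) + 2 = 73 + 2 = 75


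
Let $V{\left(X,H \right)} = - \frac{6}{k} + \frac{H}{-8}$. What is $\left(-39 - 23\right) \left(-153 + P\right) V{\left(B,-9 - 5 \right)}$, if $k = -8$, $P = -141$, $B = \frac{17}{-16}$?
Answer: $45570$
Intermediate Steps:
$B = - \frac{17}{16}$ ($B = 17 \left(- \frac{1}{16}\right) = - \frac{17}{16} \approx -1.0625$)
$V{\left(X,H \right)} = \frac{3}{4} - \frac{H}{8}$ ($V{\left(X,H \right)} = - \frac{6}{-8} + \frac{H}{-8} = \left(-6\right) \left(- \frac{1}{8}\right) + H \left(- \frac{1}{8}\right) = \frac{3}{4} - \frac{H}{8}$)
$\left(-39 - 23\right) \left(-153 + P\right) V{\left(B,-9 - 5 \right)} = \left(-39 - 23\right) \left(-153 - 141\right) \left(\frac{3}{4} - \frac{-9 - 5}{8}\right) = \left(-62\right) \left(-294\right) \left(\frac{3}{4} - - \frac{7}{4}\right) = 18228 \left(\frac{3}{4} + \frac{7}{4}\right) = 18228 \cdot \frac{5}{2} = 45570$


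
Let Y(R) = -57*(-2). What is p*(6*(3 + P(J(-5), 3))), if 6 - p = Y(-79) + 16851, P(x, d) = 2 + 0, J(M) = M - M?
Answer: -508770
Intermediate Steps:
J(M) = 0
Y(R) = 114
P(x, d) = 2
p = -16959 (p = 6 - (114 + 16851) = 6 - 1*16965 = 6 - 16965 = -16959)
p*(6*(3 + P(J(-5), 3))) = -101754*(3 + 2) = -101754*5 = -16959*30 = -508770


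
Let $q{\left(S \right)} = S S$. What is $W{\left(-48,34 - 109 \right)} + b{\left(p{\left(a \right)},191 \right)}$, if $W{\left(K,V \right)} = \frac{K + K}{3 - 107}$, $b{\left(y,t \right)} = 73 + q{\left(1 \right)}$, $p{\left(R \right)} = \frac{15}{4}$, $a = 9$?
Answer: $\frac{974}{13} \approx 74.923$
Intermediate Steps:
$q{\left(S \right)} = S^{2}$
$p{\left(R \right)} = \frac{15}{4}$ ($p{\left(R \right)} = 15 \cdot \frac{1}{4} = \frac{15}{4}$)
$b{\left(y,t \right)} = 74$ ($b{\left(y,t \right)} = 73 + 1^{2} = 73 + 1 = 74$)
$W{\left(K,V \right)} = - \frac{K}{52}$ ($W{\left(K,V \right)} = \frac{2 K}{-104} = 2 K \left(- \frac{1}{104}\right) = - \frac{K}{52}$)
$W{\left(-48,34 - 109 \right)} + b{\left(p{\left(a \right)},191 \right)} = \left(- \frac{1}{52}\right) \left(-48\right) + 74 = \frac{12}{13} + 74 = \frac{974}{13}$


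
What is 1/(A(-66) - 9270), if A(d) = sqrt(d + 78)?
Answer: -1545/14322148 - sqrt(3)/42966444 ≈ -0.00010792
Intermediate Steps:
A(d) = sqrt(78 + d)
1/(A(-66) - 9270) = 1/(sqrt(78 - 66) - 9270) = 1/(sqrt(12) - 9270) = 1/(2*sqrt(3) - 9270) = 1/(-9270 + 2*sqrt(3))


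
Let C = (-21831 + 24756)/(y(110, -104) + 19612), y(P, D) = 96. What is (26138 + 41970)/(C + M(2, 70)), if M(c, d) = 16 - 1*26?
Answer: -103251728/14935 ≈ -6913.4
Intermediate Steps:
M(c, d) = -10 (M(c, d) = 16 - 26 = -10)
C = 225/1516 (C = (-21831 + 24756)/(96 + 19612) = 2925/19708 = 2925*(1/19708) = 225/1516 ≈ 0.14842)
(26138 + 41970)/(C + M(2, 70)) = (26138 + 41970)/(225/1516 - 10) = 68108/(-14935/1516) = 68108*(-1516/14935) = -103251728/14935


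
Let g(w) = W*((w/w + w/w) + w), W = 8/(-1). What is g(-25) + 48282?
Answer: 48466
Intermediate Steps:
W = -8 (W = 8*(-1) = -8)
g(w) = -16 - 8*w (g(w) = -8*((w/w + w/w) + w) = -8*((1 + 1) + w) = -8*(2 + w) = -16 - 8*w)
g(-25) + 48282 = (-16 - 8*(-25)) + 48282 = (-16 + 200) + 48282 = 184 + 48282 = 48466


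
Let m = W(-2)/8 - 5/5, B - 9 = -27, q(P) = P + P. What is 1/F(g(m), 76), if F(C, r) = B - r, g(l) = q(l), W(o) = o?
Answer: -1/94 ≈ -0.010638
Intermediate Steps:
q(P) = 2*P
B = -18 (B = 9 - 27 = -18)
m = -5/4 (m = -2/8 - 5/5 = -2*1/8 - 5*1/5 = -1/4 - 1 = -5/4 ≈ -1.2500)
g(l) = 2*l
F(C, r) = -18 - r
1/F(g(m), 76) = 1/(-18 - 1*76) = 1/(-18 - 76) = 1/(-94) = -1/94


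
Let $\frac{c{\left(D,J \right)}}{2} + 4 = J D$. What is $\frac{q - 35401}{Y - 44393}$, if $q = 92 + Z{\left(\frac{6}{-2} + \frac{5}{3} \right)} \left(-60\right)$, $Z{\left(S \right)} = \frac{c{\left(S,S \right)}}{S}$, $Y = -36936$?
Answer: $\frac{35509}{81329} \approx 0.43661$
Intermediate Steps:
$c{\left(D,J \right)} = -8 + 2 D J$ ($c{\left(D,J \right)} = -8 + 2 J D = -8 + 2 D J$)
$Z{\left(S \right)} = \frac{-8 + 2 S^{2}}{S}$ ($Z{\left(S \right)} = \frac{-8 + 2 S S}{S} = \frac{-8 + 2 S^{2}}{S}$)
$q = -108$ ($q = 92 + \left(- \frac{8}{\frac{6}{-2} + \frac{5}{3}} + 2 \left(\frac{6}{-2} + \frac{5}{3}\right)\right) \left(-60\right) = 92 + \left(- \frac{8}{6 \left(- \frac{1}{2}\right) + 5 \cdot \frac{1}{3}} + 2 \left(6 \left(- \frac{1}{2}\right) + 5 \cdot \frac{1}{3}\right)\right) \left(-60\right) = 92 + \left(- \frac{8}{-3 + \frac{5}{3}} + 2 \left(-3 + \frac{5}{3}\right)\right) \left(-60\right) = 92 + \left(- \frac{8}{- \frac{4}{3}} + 2 \left(- \frac{4}{3}\right)\right) \left(-60\right) = 92 + \left(\left(-8\right) \left(- \frac{3}{4}\right) - \frac{8}{3}\right) \left(-60\right) = 92 + \left(6 - \frac{8}{3}\right) \left(-60\right) = 92 + \frac{10}{3} \left(-60\right) = 92 - 200 = -108$)
$\frac{q - 35401}{Y - 44393} = \frac{-108 - 35401}{-36936 - 44393} = - \frac{35509}{-81329} = \left(-35509\right) \left(- \frac{1}{81329}\right) = \frac{35509}{81329}$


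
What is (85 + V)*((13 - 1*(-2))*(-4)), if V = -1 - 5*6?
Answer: -3240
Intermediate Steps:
V = -31 (V = -1 - 30 = -31)
(85 + V)*((13 - 1*(-2))*(-4)) = (85 - 31)*((13 - 1*(-2))*(-4)) = 54*((13 + 2)*(-4)) = 54*(15*(-4)) = 54*(-60) = -3240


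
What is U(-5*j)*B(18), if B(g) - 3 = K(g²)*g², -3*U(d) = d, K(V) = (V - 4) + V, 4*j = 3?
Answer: 1043295/4 ≈ 2.6082e+5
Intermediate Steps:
j = ¾ (j = (¼)*3 = ¾ ≈ 0.75000)
K(V) = -4 + 2*V (K(V) = (-4 + V) + V = -4 + 2*V)
U(d) = -d/3
B(g) = 3 + g²*(-4 + 2*g²) (B(g) = 3 + (-4 + 2*g²)*g² = 3 + g²*(-4 + 2*g²))
U(-5*j)*B(18) = (-(-5)*3/(3*4))*(3 + 2*18²*(-2 + 18²)) = (-⅓*(-15/4))*(3 + 2*324*(-2 + 324)) = 5*(3 + 2*324*322)/4 = 5*(3 + 208656)/4 = (5/4)*208659 = 1043295/4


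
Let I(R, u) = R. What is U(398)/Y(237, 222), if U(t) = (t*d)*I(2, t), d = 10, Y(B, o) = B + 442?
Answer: 7960/679 ≈ 11.723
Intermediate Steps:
Y(B, o) = 442 + B
U(t) = 20*t (U(t) = (t*10)*2 = (10*t)*2 = 20*t)
U(398)/Y(237, 222) = (20*398)/(442 + 237) = 7960/679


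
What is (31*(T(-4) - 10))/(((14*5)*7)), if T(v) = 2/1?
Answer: -124/245 ≈ -0.50612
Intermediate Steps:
T(v) = 2 (T(v) = 2*1 = 2)
(31*(T(-4) - 10))/(((14*5)*7)) = (31*(2 - 10))/(((14*5)*7)) = (31*(-8))/((70*7)) = -248/490 = -248*1/490 = -124/245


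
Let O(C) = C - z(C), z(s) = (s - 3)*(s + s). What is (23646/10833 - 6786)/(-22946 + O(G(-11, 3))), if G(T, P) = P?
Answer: 24496364/82847173 ≈ 0.29568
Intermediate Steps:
z(s) = 2*s*(-3 + s) (z(s) = (-3 + s)*(2*s) = 2*s*(-3 + s))
O(C) = C - 2*C*(-3 + C)
(23646/10833 - 6786)/(-22946 + O(G(-11, 3))) = (23646/10833 - 6786)/(-22946 + 3*(7 - 2*3)) = (23646*(1/10833) - 6786)/(-22946 + 3*(7 - 6)) = (7882/3611 - 6786)/(-22946 + 3*1) = -24496364/(3611*(-22946 + 3)) = -24496364/3611/(-22943) = -24496364/3611*(-1/22943) = 24496364/82847173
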